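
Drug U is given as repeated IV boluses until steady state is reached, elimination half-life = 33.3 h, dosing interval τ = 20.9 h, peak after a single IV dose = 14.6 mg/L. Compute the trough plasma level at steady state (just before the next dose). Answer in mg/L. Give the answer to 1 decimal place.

k = ln2 / t½ = 0.693147 / 33.3 = 0.02082 h⁻¹
e^(−kτ) = e^(−0.02082 × 20.9) = 0.6472
Accumulation ratio R = 1 / (1 − e^(−kτ)) = 1 / (1 − 0.6472) = 2.834
Steady-state trough = C₀ × R × e^(−kτ) = 14.6 × 2.834 × 0.6472 = 26.78 mg/L

26.8 mg/L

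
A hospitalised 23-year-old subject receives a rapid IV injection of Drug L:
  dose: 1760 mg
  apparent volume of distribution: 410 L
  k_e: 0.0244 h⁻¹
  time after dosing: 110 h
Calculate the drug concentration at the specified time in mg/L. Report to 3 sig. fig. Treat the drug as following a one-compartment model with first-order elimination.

0.293 mg/L

C₀ = Dose / Vd = 1760 / 410 = 4.293 mg/L
C = C₀ · e^(−k·t) = 4.293 × e^(−0.02440 × 110)
  = 4.293 × 0.06829 = 0.2932 mg/L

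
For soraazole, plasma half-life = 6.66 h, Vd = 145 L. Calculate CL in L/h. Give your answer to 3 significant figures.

15.1 L/h

k = ln2 / t½ = 0.693147 / 6.66 = 0.1041 h⁻¹
CL = k × Vd = 0.1041 × 145 = 15.09 L/h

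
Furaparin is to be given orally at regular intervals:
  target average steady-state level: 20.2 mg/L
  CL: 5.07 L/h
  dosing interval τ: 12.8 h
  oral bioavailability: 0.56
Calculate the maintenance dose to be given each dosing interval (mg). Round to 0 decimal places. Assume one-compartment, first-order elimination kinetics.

At steady state, F × (Dose/τ) = Css × CL.
Dose = Css × CL × τ / F = 20.2 × 5.070 × 12.8 / 0.56 = 2341 mg

2341 mg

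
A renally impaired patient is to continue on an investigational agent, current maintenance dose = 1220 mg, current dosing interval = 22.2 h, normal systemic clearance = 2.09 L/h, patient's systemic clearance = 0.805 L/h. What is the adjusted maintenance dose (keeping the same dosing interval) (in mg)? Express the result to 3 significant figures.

To keep the same average steady-state level, dosing rate must scale with clearance.
CL ratio = 0.805 / 2.09 = 0.3852
New dose (same interval) = 1220 × 0.3852 = 469.9 mg

470 mg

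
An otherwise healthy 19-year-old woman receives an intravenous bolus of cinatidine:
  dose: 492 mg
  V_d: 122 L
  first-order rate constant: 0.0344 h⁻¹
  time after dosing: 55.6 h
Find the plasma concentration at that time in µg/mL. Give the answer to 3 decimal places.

0.596 µg/mL

C₀ = Dose / Vd = 492.0 / 122 = 4.033 mg/L
C = C₀ · e^(−k·t) = 4.033 × e^(−0.03440 × 55.6)
  = 4.033 × 0.1477 = 0.5957 mg/L
(0.5957 mg/L = 0.5957 µg/mL)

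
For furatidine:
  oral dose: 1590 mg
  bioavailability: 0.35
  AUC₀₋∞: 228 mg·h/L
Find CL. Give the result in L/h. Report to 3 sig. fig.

CL = F·Dose / AUC = 0.35 × 1590 / 228 = 2.441 L/h

2.44 L/h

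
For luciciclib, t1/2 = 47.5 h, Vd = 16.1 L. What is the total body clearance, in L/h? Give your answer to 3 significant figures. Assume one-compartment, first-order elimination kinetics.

0.235 L/h

k = ln2 / t½ = 0.693147 / 47.5 = 0.01459 h⁻¹
CL = k × Vd = 0.01459 × 16.1 = 0.2349 L/h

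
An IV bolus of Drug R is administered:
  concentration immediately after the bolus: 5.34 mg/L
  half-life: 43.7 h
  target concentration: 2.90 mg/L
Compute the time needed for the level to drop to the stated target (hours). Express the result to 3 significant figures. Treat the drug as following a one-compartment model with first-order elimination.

38.5 h

k = ln2 / t½ = 0.693147 / 43.7 = 0.01586 h⁻¹
t = ln(C₀ / C) / k = ln(5.340 / 2.90) / 0.01586
  = ln(1.841) / 0.01586 = 0.6103 / 0.01586 = 38.48 h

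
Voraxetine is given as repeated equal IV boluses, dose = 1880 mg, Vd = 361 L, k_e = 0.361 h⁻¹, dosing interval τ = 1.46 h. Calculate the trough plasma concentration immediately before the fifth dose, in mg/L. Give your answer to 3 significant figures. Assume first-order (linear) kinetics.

C₀ per dose = Dose / Vd = 1880 / 361 = 5.208 mg/L
Fraction remaining after one interval: r = e^(−kτ) = e^(−0.3610 × 1.46) = 0.5903
Before dose 5, 4 doses have been given (aged 1τ, 2τ, 3τ, 4τ).
C_trough = C₀ × (r + r² + … + r^4) = C₀ × r(1−r^4)/(1−r)
        = 5.208 × 0.5903 × (1 − 0.1214) / (1 − 0.5903) = 6.593 mg/L

6.59 mg/L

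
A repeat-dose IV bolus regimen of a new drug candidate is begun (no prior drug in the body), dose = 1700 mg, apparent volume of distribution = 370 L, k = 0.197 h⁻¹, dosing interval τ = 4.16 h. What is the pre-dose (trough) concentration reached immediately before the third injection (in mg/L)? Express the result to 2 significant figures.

2.9 mg/L

C₀ per dose = Dose / Vd = 1700 / 370 = 4.595 mg/L
Fraction remaining after one interval: r = e^(−kτ) = e^(−0.1970 × 4.16) = 0.4406
Before dose 3, 2 doses have been given (aged 1τ, 2τ).
C_trough = C₀ × (r + r²) = 4.595 × (0.4406 + 0.1941) = 2.916 mg/L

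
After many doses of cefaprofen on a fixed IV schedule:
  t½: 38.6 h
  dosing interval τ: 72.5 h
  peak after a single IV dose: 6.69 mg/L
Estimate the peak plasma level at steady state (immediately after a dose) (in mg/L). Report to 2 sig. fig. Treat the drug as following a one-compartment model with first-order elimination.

k = ln2 / t½ = 0.693147 / 38.6 = 0.01796 h⁻¹
e^(−kτ) = e^(−0.01796 × 72.5) = 0.2720
Accumulation ratio R = 1 / (1 − e^(−kτ)) = 1 / (1 − 0.2720) = 1.374
Steady-state peak = C₀ × R = 6.69 × 1.374 = 9.192 mg/L

9.2 mg/L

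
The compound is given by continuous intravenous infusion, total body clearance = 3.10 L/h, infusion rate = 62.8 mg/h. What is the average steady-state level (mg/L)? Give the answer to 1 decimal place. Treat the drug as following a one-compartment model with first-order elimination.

20.3 mg/L

At steady state Css = R₀ / CL = 62.8 / 3.100 = 20.26 mg/L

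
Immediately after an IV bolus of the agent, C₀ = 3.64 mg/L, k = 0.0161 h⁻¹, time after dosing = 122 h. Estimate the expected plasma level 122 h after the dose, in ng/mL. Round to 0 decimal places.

C = C₀ · e^(−k·t) = 3.640 × e^(−0.01610 × 122)
  = 3.640 × 0.1403 = 0.5107 mg/L
Convert: 0.5107 mg/L × 1000 = 510.7 ng/mL

511 ng/mL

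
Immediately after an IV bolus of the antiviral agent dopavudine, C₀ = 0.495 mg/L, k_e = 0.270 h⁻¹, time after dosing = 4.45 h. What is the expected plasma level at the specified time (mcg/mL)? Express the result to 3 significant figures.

0.149 mcg/mL

C = C₀ · e^(−k·t) = 0.4950 × e^(−0.2700 × 4.45)
  = 0.4950 × 0.3007 = 0.1488 mg/L
(0.1488 mg/L = 0.1488 mcg/mL)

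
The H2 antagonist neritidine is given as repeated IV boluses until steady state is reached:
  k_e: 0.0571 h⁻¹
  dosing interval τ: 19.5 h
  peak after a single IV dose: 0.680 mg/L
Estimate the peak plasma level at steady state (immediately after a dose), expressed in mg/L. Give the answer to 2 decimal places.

1.01 mg/L

e^(−kτ) = e^(−0.05710 × 19.5) = 0.3284
Accumulation ratio R = 1 / (1 − e^(−kτ)) = 1 / (1 − 0.3284) = 1.489
Steady-state peak = C₀ × R = 0.680 × 1.489 = 1.013 mg/L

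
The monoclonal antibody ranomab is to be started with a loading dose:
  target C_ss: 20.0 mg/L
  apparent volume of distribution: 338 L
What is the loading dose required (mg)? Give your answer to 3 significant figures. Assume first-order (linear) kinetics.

LD = Css × Vd = 20.0 × 338 = 6760 mg

6760 mg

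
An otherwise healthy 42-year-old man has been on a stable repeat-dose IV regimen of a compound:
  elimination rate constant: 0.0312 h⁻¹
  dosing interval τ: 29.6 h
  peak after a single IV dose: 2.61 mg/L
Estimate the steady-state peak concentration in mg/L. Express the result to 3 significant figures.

4.33 mg/L

e^(−kτ) = e^(−0.03120 × 29.6) = 0.3971
Accumulation ratio R = 1 / (1 − e^(−kτ)) = 1 / (1 − 0.3971) = 1.659
Steady-state peak = C₀ × R = 2.61 × 1.659 = 4.330 mg/L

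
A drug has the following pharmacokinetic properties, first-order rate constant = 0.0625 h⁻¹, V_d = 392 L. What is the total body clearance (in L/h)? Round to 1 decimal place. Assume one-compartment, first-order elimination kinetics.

24.5 L/h

CL = k × Vd = 0.0625 × 392 = 24.50 L/h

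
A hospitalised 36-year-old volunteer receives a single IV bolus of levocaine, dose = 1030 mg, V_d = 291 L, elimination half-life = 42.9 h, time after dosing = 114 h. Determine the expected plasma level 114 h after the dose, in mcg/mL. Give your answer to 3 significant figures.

C₀ = Dose / Vd = 1030 / 291 = 3.540 mg/L
k = ln2 / t½ = 0.693147 / 42.9 = 0.01616 h⁻¹
C = C₀ · e^(−k·t) = 3.540 × e^(−0.01616 × 114)
  = 3.540 × 0.1585 = 0.5611 mg/L
(0.5611 mg/L = 0.5611 mcg/mL)

0.561 mcg/mL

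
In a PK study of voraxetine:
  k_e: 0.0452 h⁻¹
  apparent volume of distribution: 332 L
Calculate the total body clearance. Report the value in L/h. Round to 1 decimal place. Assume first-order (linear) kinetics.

15.0 L/h

CL = k × Vd = 0.0452 × 332 = 15.01 L/h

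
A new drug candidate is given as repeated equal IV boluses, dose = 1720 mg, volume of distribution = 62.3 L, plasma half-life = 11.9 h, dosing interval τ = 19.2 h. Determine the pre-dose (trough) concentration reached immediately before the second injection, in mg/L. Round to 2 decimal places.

9.02 mg/L

C₀ per dose = Dose / Vd = 1720 / 62.3 = 27.61 mg/L
k = ln2 / t½ = 0.693147 / 11.9 = 0.05825 h⁻¹
Fraction remaining after one interval: r = e^(−kτ) = e^(−0.05825 × 19.2) = 0.3268
Before dose 2, 1 dose has been given (aged 1τ).
C_trough = C₀ × r = 27.61 × 0.3268 = 9.023 mg/L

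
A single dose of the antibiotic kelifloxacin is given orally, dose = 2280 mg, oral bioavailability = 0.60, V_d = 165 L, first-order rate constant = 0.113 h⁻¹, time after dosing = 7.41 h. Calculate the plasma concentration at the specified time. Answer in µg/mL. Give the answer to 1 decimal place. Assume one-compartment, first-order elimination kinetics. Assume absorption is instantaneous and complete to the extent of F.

Amount reaching circulation = F × Dose = 0.60 × 2280 = 1368 mg
C₀ = F·Dose / Vd = 1368 / 165 = 8.291 mg/L
C = C₀ · e^(−k·t) = 8.291 × e^(−0.1130 × 7.41)
  = 8.291 × 0.4329 = 3.589 mg/L
(3.589 mg/L = 3.589 µg/mL)

3.6 µg/mL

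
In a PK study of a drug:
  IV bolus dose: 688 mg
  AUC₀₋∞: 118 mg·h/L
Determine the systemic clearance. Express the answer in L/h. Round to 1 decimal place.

CL = Dose / AUC = 688 / 118 = 5.831 L/h

5.8 L/h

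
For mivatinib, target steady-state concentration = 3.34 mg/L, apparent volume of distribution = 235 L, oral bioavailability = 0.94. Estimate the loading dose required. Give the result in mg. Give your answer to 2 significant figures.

LD = Css × Vd / F = 3.34 × 235 / 0.94 = 835.0 mg

840 mg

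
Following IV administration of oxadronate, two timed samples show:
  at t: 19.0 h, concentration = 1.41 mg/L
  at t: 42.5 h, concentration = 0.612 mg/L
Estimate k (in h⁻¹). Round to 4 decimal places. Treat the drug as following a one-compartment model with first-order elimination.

0.0355 h⁻¹

k = ln(C₁/C₂) / (t₂ − t₁) = ln(1.41/0.612) / (42.5 − 19.0)
  = 0.8346 / 23.50 = 0.03551 h⁻¹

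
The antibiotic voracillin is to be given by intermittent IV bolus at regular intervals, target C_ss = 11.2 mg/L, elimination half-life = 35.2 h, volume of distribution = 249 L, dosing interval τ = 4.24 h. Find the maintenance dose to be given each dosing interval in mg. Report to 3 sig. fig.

233 mg

k = ln2 / t½ = 0.693147 / 35.2 = 0.01969 h⁻¹
CL = k × Vd = 0.01969 × 249 = 4.903 L/h
At steady state, Dose/τ = Css × CL.
Dose = Css × CL × τ = 11.2 × 4.903 × 4.24 = 232.8 mg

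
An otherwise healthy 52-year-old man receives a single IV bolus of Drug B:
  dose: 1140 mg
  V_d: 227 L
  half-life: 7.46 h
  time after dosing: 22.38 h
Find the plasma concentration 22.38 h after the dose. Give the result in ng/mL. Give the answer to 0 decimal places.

628 ng/mL

C₀ = Dose / Vd = 1140 / 227 = 5.022 mg/L
k = ln2 / t½ = 0.693147 / 7.46 = 0.09292 h⁻¹
t / t½ = 22.38 / 7.46 = 3 half-lives
C = C₀ × (1/2)^3 = 5.022 × 0.1250 = 0.6278 mg/L
Convert: 0.6278 mg/L × 1000 = 627.8 ng/mL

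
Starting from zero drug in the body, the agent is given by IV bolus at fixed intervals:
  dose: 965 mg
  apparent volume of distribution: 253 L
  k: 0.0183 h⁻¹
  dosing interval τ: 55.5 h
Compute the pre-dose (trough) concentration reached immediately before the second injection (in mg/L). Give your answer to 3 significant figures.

C₀ per dose = Dose / Vd = 965 / 253 = 3.814 mg/L
Fraction remaining after one interval: r = e^(−kτ) = e^(−0.01830 × 55.5) = 0.3622
Before dose 2, 1 dose has been given (aged 1τ).
C_trough = C₀ × r = 3.814 × 0.3622 = 1.381 mg/L

1.38 mg/L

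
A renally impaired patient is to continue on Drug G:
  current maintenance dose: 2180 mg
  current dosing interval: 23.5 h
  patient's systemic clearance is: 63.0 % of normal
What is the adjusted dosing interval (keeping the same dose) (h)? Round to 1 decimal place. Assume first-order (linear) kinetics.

37.3 h

To keep the same average steady-state level, dosing rate must scale with clearance.
CL ratio = 63.0 / 100 = 0.6300
New interval (same dose) = 23.5 / 0.6300 = 37.30 h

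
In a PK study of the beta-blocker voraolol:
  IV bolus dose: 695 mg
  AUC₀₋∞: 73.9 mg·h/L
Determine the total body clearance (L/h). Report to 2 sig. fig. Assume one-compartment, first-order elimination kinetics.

9.4 L/h

CL = Dose / AUC = 695 / 73.9 = 9.405 L/h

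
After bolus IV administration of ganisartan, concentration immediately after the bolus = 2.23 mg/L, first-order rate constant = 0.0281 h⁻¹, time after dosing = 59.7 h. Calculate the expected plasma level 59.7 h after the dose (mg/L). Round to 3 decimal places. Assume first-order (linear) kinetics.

C = C₀ · e^(−k·t) = 2.230 × e^(−0.02810 × 59.7)
  = 2.230 × 0.1868 = 0.4166 mg/L

0.417 mg/L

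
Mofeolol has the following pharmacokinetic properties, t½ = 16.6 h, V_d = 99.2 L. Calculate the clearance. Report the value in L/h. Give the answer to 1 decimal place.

4.1 L/h

k = ln2 / t½ = 0.693147 / 16.6 = 0.04176 h⁻¹
CL = k × Vd = 0.04176 × 99.2 = 4.143 L/h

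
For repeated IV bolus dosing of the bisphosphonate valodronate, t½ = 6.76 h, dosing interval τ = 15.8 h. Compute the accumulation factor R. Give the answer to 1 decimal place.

k = ln2 / t½ = 0.693147 / 6.76 = 0.1025 h⁻¹
e^(−kτ) = e^(−0.1025 × 15.8) = 0.1980
Accumulation ratio R = 1 / (1 − e^(−kτ)) = 1 / (1 − 0.1980) = 1.247

1.2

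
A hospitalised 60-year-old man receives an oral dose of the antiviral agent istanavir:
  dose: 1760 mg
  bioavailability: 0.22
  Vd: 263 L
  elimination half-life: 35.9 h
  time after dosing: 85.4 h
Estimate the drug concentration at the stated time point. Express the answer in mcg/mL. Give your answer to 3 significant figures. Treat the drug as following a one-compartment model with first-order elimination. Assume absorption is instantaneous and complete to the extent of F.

0.283 mcg/mL

Amount reaching circulation = F × Dose = 0.22 × 1760 = 387.2 mg
C₀ = F·Dose / Vd = 387.2 / 263 = 1.472 mg/L
k = ln2 / t½ = 0.693147 / 35.9 = 0.01931 h⁻¹
C = C₀ · e^(−k·t) = 1.472 × e^(−0.01931 × 85.4)
  = 1.472 × 0.1922 = 0.2829 mg/L
(0.2829 mg/L = 0.2829 mcg/mL)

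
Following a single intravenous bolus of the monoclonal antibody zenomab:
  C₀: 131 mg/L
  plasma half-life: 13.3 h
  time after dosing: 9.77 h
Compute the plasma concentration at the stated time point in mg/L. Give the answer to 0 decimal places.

k = ln2 / t½ = 0.693147 / 13.3 = 0.05212 h⁻¹
C = C₀ · e^(−k·t) = 131.0 × e^(−0.05212 × 9.77)
  = 131.0 × 0.6010 = 78.73 mg/L

79 mg/L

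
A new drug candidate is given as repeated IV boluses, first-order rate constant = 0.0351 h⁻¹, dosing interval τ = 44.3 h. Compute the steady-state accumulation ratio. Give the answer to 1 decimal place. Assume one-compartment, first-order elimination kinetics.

1.3

e^(−kτ) = e^(−0.03510 × 44.3) = 0.2112
Accumulation ratio R = 1 / (1 − e^(−kτ)) = 1 / (1 − 0.2112) = 1.268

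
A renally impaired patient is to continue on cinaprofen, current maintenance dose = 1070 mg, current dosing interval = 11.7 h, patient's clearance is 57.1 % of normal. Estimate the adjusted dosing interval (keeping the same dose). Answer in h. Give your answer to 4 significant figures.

To keep the same average steady-state level, dosing rate must scale with clearance.
CL ratio = 57.1 / 100 = 0.5710
New interval (same dose) = 11.7 / 0.5710 = 20.49 h

20.49 h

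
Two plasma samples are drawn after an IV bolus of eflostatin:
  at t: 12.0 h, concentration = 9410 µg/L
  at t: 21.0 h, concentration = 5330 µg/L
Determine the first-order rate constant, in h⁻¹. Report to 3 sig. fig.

0.0632 h⁻¹

k = ln(C₁/C₂) / (t₂ − t₁) = ln(9410/5330) / (21.0 − 12.0)
  = 0.5684 / 9.000 = 0.06316 h⁻¹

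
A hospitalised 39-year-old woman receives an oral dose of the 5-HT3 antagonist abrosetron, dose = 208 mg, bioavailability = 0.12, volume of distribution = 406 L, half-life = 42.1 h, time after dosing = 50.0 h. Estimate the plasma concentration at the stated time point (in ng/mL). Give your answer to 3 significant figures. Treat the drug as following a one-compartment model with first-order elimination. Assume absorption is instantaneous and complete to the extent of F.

27.0 ng/mL

Amount reaching circulation = F × Dose = 0.12 × 208.0 = 24.96 mg
C₀ = F·Dose / Vd = 24.96 / 406 = 0.06148 mg/L
k = ln2 / t½ = 0.693147 / 42.1 = 0.01646 h⁻¹
C = C₀ · e^(−k·t) = 0.06148 × e^(−0.01646 × 50.0)
  = 0.06148 × 0.4391 = 0.02700 mg/L
Convert: 0.02700 mg/L × 1000 = 27.00 ng/mL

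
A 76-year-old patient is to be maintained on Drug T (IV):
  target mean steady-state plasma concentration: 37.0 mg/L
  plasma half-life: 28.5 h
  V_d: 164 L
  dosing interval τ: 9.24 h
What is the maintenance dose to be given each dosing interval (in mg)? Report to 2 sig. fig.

1400 mg

k = ln2 / t½ = 0.693147 / 28.5 = 0.02432 h⁻¹
CL = k × Vd = 0.02432 × 164 = 3.988 L/h
At steady state, Dose/τ = Css × CL.
Dose = Css × CL × τ = 37.0 × 3.988 × 9.24 = 1363 mg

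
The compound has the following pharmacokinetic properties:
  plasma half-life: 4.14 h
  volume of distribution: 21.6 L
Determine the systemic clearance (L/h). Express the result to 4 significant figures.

k = ln2 / t½ = 0.693147 / 4.14 = 0.1674 h⁻¹
CL = k × Vd = 0.1674 × 21.6 = 3.616 L/h

3.616 L/h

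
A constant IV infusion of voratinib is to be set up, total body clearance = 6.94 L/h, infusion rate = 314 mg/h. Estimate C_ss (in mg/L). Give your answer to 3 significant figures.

45.2 mg/L

At steady state Css = R₀ / CL = 314 / 6.940 = 45.24 mg/L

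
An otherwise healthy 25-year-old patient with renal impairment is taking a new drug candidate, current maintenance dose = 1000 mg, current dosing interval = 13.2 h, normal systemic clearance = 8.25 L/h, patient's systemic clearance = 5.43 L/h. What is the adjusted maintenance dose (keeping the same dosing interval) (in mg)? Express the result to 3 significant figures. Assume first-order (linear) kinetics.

To keep the same average steady-state level, dosing rate must scale with clearance.
CL ratio = 5.43 / 8.25 = 0.6582
New dose (same interval) = 1000 × 0.6582 = 658.2 mg

658 mg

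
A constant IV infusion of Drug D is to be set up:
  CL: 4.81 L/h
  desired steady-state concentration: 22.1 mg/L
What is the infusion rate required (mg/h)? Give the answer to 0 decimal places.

At steady state, infusion rate R₀ = Css × CL = 22.1 × 4.810 = 106.3 mg/h

106 mg/h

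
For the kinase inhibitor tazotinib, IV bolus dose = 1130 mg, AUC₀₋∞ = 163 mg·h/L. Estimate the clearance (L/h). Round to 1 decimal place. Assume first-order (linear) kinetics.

CL = Dose / AUC = 1130 / 163 = 6.933 L/h

6.9 L/h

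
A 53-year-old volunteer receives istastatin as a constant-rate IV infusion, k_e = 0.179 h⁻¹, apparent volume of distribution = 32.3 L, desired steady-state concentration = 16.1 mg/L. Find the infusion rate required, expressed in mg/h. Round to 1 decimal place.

CL = k × Vd = 0.1790 × 32.3 = 5.782 L/h
At steady state, infusion rate R₀ = Css × CL = 16.1 × 5.782 = 93.09 mg/h

93.1 mg/h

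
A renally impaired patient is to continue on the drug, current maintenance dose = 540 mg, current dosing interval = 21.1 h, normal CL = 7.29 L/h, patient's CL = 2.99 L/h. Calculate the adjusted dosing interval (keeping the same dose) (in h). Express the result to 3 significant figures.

51.4 h

To keep the same average steady-state level, dosing rate must scale with clearance.
CL ratio = 2.99 / 7.29 = 0.4102
New interval (same dose) = 21.1 / 0.4102 = 51.44 h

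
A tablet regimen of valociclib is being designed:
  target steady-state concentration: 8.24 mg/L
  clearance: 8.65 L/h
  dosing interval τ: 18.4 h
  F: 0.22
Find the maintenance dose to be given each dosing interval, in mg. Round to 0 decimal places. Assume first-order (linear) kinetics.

5961 mg

At steady state, F × (Dose/τ) = Css × CL.
Dose = Css × CL × τ / F = 8.24 × 8.650 × 18.4 / 0.22 = 5961 mg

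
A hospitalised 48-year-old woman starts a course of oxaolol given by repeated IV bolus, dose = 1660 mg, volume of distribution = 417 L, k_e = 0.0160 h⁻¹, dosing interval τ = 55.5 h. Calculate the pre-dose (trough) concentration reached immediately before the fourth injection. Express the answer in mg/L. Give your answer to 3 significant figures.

C₀ per dose = Dose / Vd = 1660 / 417 = 3.981 mg/L
Fraction remaining after one interval: r = e^(−kτ) = e^(−0.01600 × 55.5) = 0.4115
Before dose 4, 3 doses have been given (aged 1τ, 2τ, 3τ).
C_trough = C₀ × (r + r² + … + r^3) = C₀ × r(1−r^3)/(1−r)
        = 3.981 × 0.4115 × (1 − 0.06968) / (1 − 0.4115) = 2.590 mg/L

2.59 mg/L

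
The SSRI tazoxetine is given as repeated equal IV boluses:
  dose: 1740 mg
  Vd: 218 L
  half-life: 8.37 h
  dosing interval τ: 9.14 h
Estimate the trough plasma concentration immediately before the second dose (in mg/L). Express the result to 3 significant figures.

C₀ per dose = Dose / Vd = 1740 / 218 = 7.982 mg/L
k = ln2 / t½ = 0.693147 / 8.37 = 0.08281 h⁻¹
Fraction remaining after one interval: r = e^(−kτ) = e^(−0.08281 × 9.14) = 0.4691
Before dose 2, 1 dose has been given (aged 1τ).
C_trough = C₀ × r = 7.982 × 0.4691 = 3.744 mg/L

3.74 mg/L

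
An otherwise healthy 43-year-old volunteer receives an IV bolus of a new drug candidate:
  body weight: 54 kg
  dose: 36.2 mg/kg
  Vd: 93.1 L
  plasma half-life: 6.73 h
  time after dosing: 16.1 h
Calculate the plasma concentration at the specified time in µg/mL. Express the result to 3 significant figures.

4.00 µg/mL

Total dose = 36.2 × 54 = 1955 mg
C₀ = Dose / Vd = 1955 / 93.1 = 21.00 mg/L
k = ln2 / t½ = 0.693147 / 6.73 = 0.1030 h⁻¹
C = C₀ · e^(−k·t) = 21.00 × e^(−0.1030 × 16.1)
  = 21.00 × 0.1905 = 4.001 mg/L
(4.001 mg/L = 4.001 µg/mL)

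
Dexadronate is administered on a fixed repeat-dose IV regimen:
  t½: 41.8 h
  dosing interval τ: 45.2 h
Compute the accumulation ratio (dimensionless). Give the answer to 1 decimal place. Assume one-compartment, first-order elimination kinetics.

1.9

k = ln2 / t½ = 0.693147 / 41.8 = 0.01658 h⁻¹
e^(−kτ) = e^(−0.01658 × 45.2) = 0.4726
Accumulation ratio R = 1 / (1 − e^(−kτ)) = 1 / (1 − 0.4726) = 1.896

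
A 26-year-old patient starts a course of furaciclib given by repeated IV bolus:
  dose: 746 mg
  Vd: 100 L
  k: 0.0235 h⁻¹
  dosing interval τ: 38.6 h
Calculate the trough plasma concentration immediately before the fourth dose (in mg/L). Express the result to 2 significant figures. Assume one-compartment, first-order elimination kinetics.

C₀ per dose = Dose / Vd = 746 / 100 = 7.460 mg/L
Fraction remaining after one interval: r = e^(−kτ) = e^(−0.02350 × 38.6) = 0.4037
Before dose 4, 3 doses have been given (aged 1τ, 2τ, 3τ).
C_trough = C₀ × (r + r² + … + r^3) = C₀ × r(1−r^3)/(1−r)
        = 7.460 × 0.4037 × (1 − 0.06579) / (1 − 0.4037) = 4.718 mg/L

4.7 mg/L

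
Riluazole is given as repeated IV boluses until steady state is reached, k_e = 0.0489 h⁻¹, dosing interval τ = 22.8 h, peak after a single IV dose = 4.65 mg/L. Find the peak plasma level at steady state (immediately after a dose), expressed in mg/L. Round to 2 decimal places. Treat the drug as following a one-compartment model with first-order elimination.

e^(−kτ) = e^(−0.04890 × 22.8) = 0.3279
Accumulation ratio R = 1 / (1 − e^(−kτ)) = 1 / (1 − 0.3279) = 1.488
Steady-state peak = C₀ × R = 4.65 × 1.488 = 6.919 mg/L

6.92 mg/L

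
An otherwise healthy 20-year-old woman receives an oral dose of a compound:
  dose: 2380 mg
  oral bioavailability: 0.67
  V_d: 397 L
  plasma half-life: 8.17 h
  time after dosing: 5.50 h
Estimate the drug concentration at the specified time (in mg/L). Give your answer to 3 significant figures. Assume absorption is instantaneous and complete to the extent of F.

2.52 mg/L

Amount reaching circulation = F × Dose = 0.67 × 2380 = 1595 mg
C₀ = F·Dose / Vd = 1595 / 397 = 4.018 mg/L
k = ln2 / t½ = 0.693147 / 8.17 = 0.08484 h⁻¹
C = C₀ · e^(−k·t) = 4.018 × e^(−0.08484 × 5.50)
  = 4.018 × 0.6271 = 2.520 mg/L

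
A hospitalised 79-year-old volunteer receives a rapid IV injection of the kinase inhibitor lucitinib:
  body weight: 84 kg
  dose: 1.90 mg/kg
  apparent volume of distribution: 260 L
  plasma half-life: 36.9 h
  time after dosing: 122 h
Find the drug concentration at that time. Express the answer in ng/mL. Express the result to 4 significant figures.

Total dose = 1.90 × 84 = 159.6 mg
C₀ = Dose / Vd = 159.6 / 260 = 0.6138 mg/L
k = ln2 / t½ = 0.693147 / 36.9 = 0.01878 h⁻¹
C = C₀ · e^(−k·t) = 0.6138 × e^(−0.01878 × 122)
  = 0.6138 × 0.1011 = 0.06206 mg/L
Convert: 0.06206 mg/L × 1000 = 62.06 ng/mL

62.06 ng/mL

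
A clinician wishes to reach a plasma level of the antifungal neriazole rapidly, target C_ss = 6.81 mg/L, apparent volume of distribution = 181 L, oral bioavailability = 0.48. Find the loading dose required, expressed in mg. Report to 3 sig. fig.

LD = Css × Vd / F = 6.81 × 181 / 0.48 = 2568 mg

2570 mg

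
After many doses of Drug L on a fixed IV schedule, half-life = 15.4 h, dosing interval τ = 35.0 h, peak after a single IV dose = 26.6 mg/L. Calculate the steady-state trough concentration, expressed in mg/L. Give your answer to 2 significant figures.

6.9 mg/L

k = ln2 / t½ = 0.693147 / 15.4 = 0.04501 h⁻¹
e^(−kτ) = e^(−0.04501 × 35.0) = 0.2069
Accumulation ratio R = 1 / (1 − e^(−kτ)) = 1 / (1 − 0.2069) = 1.261
Steady-state trough = C₀ × R × e^(−kτ) = 26.6 × 1.261 × 0.2069 = 6.940 mg/L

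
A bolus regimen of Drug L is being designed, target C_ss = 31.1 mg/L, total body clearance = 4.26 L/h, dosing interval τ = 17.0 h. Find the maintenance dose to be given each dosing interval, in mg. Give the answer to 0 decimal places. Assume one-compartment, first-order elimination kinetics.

2252 mg

At steady state, Dose/τ = Css × CL.
Dose = Css × CL × τ = 31.1 × 4.260 × 17.0 = 2252 mg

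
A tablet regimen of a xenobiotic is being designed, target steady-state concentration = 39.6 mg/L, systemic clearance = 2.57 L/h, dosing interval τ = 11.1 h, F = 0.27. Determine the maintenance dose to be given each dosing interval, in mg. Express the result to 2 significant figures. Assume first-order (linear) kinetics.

At steady state, F × (Dose/τ) = Css × CL.
Dose = Css × CL × τ / F = 39.6 × 2.570 × 11.1 / 0.27 = 4184 mg

4200 mg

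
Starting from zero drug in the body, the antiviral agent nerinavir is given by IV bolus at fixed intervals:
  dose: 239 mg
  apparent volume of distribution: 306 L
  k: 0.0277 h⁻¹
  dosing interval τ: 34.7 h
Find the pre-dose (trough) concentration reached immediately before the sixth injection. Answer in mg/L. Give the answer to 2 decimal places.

0.48 mg/L

C₀ per dose = Dose / Vd = 239 / 306 = 0.7810 mg/L
Fraction remaining after one interval: r = e^(−kτ) = e^(−0.02770 × 34.7) = 0.3824
Before dose 6, 5 doses have been given (aged 1τ, 2τ, 3τ, 4τ, 5τ).
C_trough = C₀ × (r + r² + … + r^5) = C₀ × r(1−r^5)/(1−r)
        = 0.7810 × 0.3824 × (1 − 0.008177) / (1 − 0.3824) = 0.4796 mg/L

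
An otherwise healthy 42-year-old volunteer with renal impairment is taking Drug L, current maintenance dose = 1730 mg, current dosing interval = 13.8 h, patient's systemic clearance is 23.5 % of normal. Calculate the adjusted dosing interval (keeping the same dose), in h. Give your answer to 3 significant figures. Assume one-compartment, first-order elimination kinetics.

58.7 h

To keep the same average steady-state level, dosing rate must scale with clearance.
CL ratio = 23.5 / 100 = 0.2350
New interval (same dose) = 13.8 / 0.2350 = 58.72 h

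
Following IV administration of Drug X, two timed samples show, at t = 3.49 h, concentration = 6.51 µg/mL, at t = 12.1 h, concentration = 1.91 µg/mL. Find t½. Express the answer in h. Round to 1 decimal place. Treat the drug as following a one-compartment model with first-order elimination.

k = ln(C₁/C₂) / (t₂ − t₁) = ln(6.51/1.91) / (12.1 − 3.49)
  = 1.226 / 8.610 = 0.1424 h⁻¹
t½ = ln2 / k = 0.693147 / 0.1424 = 4.868 h

4.9 h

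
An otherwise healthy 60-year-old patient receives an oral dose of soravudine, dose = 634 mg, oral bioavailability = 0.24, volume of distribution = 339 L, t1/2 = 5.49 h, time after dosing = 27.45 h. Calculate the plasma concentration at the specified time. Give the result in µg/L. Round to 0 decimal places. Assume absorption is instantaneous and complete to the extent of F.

14 µg/L

Amount reaching circulation = F × Dose = 0.24 × 634.0 = 152.2 mg
C₀ = F·Dose / Vd = 152.2 / 339 = 0.4490 mg/L
k = ln2 / t½ = 0.693147 / 5.49 = 0.1263 h⁻¹
t / t½ = 27.45 / 5.49 = 5 half-lives
C = C₀ × (1/2)^5 = 0.4490 × 0.03125 = 0.01403 mg/L
Convert: 0.01403 mg/L × 1000 = 14.03 µg/L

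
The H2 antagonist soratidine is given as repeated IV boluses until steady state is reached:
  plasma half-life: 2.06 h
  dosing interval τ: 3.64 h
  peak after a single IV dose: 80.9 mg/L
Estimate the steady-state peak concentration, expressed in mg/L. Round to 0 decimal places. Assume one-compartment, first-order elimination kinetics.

k = ln2 / t½ = 0.693147 / 2.06 = 0.3365 h⁻¹
e^(−kτ) = e^(−0.3365 × 3.64) = 0.2938
Accumulation ratio R = 1 / (1 − e^(−kτ)) = 1 / (1 − 0.2938) = 1.416
Steady-state peak = C₀ × R = 80.9 × 1.416 = 114.6 mg/L

115 mg/L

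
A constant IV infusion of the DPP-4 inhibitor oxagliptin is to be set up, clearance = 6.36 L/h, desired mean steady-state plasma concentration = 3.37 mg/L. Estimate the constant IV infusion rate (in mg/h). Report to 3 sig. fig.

21.4 mg/h

At steady state, infusion rate R₀ = Css × CL = 3.37 × 6.360 = 21.43 mg/h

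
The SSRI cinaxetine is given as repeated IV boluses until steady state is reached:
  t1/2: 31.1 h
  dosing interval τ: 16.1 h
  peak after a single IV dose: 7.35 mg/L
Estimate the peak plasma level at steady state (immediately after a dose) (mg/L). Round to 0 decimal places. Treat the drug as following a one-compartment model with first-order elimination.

24 mg/L

k = ln2 / t½ = 0.693147 / 31.1 = 0.02229 h⁻¹
e^(−kτ) = e^(−0.02229 × 16.1) = 0.6985
Accumulation ratio R = 1 / (1 − e^(−kτ)) = 1 / (1 − 0.6985) = 3.317
Steady-state peak = C₀ × R = 7.35 × 3.317 = 24.38 mg/L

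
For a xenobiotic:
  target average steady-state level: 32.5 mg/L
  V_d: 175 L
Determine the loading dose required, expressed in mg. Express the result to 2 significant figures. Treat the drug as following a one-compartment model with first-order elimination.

LD = Css × Vd = 32.5 × 175 = 5688 mg

5700 mg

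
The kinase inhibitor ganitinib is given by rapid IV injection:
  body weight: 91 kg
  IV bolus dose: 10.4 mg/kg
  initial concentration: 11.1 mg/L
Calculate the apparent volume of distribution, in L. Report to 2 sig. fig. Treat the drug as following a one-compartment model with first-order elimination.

Dose = 10.4 × 91 = 946.4 mg
Vd = Dose / C₀ = 946.4 / 11.1 = 85.26 L

85 L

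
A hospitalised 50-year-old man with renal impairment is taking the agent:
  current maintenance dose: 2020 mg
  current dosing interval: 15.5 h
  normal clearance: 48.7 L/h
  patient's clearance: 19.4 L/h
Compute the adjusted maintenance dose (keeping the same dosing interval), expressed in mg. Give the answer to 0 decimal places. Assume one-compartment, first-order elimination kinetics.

To keep the same average steady-state level, dosing rate must scale with clearance.
CL ratio = 19.4 / 48.7 = 0.3984
New dose (same interval) = 2020 × 0.3984 = 804.8 mg

805 mg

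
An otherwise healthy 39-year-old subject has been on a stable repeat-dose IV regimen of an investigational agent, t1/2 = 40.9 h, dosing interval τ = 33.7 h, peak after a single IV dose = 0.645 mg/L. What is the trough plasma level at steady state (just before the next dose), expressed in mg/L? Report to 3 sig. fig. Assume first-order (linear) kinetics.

0.837 mg/L

k = ln2 / t½ = 0.693147 / 40.9 = 0.01695 h⁻¹
e^(−kτ) = e^(−0.01695 × 33.7) = 0.5648
Accumulation ratio R = 1 / (1 − e^(−kτ)) = 1 / (1 − 0.5648) = 2.298
Steady-state trough = C₀ × R × e^(−kτ) = 0.645 × 2.298 × 0.5648 = 0.8372 mg/L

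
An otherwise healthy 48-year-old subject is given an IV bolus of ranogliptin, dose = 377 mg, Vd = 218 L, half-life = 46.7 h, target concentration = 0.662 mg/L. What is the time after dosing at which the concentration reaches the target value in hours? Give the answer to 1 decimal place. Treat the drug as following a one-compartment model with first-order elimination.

C₀ = Dose / Vd = 377.0 / 218 = 1.729 mg/L
k = ln2 / t½ = 0.693147 / 46.7 = 0.01484 h⁻¹
t = ln(C₀ / C) / k = ln(1.729 / 0.662) / 0.01484
  = ln(2.612) / 0.01484 = 0.9601 / 0.01484 = 64.70 h

64.7 h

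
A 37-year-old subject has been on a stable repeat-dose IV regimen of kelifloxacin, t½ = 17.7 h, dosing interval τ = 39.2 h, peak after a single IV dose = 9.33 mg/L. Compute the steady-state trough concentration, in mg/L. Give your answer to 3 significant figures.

k = ln2 / t½ = 0.693147 / 17.7 = 0.03916 h⁻¹
e^(−kτ) = e^(−0.03916 × 39.2) = 0.2154
Accumulation ratio R = 1 / (1 − e^(−kτ)) = 1 / (1 − 0.2154) = 1.275
Steady-state trough = C₀ × R × e^(−kτ) = 9.33 × 1.275 × 0.2154 = 2.562 mg/L

2.56 mg/L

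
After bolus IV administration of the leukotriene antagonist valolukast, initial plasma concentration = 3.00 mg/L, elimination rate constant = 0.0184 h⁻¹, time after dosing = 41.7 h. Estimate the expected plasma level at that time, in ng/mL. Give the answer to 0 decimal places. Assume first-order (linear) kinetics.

C = C₀ · e^(−k·t) = 3.000 × e^(−0.01840 × 41.7)
  = 3.000 × 0.4643 = 1.393 mg/L
Convert: 1.393 mg/L × 1000 = 1393 ng/mL

1393 ng/mL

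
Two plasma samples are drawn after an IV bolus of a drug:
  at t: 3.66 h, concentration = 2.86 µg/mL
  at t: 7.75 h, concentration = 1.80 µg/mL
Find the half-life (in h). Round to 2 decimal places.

6.12 h

k = ln(C₁/C₂) / (t₂ − t₁) = ln(2.86/1.80) / (7.75 − 3.66)
  = 0.4630 / 4.090 = 0.1132 h⁻¹
t½ = ln2 / k = 0.693147 / 0.1132 = 6.123 h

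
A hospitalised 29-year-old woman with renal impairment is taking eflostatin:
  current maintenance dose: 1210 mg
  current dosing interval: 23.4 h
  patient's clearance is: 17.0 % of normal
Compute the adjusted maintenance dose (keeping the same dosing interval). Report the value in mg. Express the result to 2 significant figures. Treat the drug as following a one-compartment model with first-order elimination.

To keep the same average steady-state level, dosing rate must scale with clearance.
CL ratio = 17.0 / 100 = 0.1700
New dose (same interval) = 1210 × 0.1700 = 205.7 mg

210 mg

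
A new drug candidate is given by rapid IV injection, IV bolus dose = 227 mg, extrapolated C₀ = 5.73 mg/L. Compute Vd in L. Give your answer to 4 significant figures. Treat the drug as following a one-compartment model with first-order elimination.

39.62 L

Vd = Dose / C₀ = 227.0 / 5.73 = 39.62 L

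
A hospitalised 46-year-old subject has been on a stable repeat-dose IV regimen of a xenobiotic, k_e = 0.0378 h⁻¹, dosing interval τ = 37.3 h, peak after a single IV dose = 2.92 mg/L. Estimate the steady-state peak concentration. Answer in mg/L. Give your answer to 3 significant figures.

e^(−kτ) = e^(−0.03780 × 37.3) = 0.2442
Accumulation ratio R = 1 / (1 − e^(−kτ)) = 1 / (1 − 0.2442) = 1.323
Steady-state peak = C₀ × R = 2.92 × 1.323 = 3.863 mg/L

3.86 mg/L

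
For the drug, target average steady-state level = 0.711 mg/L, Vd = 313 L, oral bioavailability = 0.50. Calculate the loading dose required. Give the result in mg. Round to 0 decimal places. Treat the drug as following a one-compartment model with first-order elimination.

LD = Css × Vd / F = 0.711 × 313 / 0.50 = 445.1 mg

445 mg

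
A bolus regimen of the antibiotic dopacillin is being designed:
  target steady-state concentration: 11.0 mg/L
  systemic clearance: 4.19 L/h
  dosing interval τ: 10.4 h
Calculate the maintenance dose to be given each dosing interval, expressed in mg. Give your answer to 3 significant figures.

479 mg

At steady state, Dose/τ = Css × CL.
Dose = Css × CL × τ = 11.0 × 4.190 × 10.4 = 479.3 mg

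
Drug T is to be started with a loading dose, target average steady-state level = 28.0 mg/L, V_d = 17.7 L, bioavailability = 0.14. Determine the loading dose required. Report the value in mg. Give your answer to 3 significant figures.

3540 mg

LD = Css × Vd / F = 28.0 × 17.7 / 0.14 = 3540 mg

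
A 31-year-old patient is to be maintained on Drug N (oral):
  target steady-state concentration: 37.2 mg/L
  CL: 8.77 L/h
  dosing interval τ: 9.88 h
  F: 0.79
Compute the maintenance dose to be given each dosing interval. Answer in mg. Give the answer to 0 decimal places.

At steady state, F × (Dose/τ) = Css × CL.
Dose = Css × CL × τ / F = 37.2 × 8.770 × 9.88 / 0.79 = 4080 mg

4080 mg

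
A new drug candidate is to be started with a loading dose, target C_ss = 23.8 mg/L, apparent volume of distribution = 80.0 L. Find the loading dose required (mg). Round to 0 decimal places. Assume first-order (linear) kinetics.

1904 mg

LD = Css × Vd = 23.8 × 80.0 = 1904 mg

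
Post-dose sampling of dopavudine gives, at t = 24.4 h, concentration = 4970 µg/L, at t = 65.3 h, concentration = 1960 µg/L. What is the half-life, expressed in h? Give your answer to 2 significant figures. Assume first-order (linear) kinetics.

30 h

k = ln(C₁/C₂) / (t₂ − t₁) = ln(4970/1960) / (65.3 − 24.4)
  = 0.9305 / 40.90 = 0.02275 h⁻¹
t½ = ln2 / k = 0.693147 / 0.02275 = 30.47 h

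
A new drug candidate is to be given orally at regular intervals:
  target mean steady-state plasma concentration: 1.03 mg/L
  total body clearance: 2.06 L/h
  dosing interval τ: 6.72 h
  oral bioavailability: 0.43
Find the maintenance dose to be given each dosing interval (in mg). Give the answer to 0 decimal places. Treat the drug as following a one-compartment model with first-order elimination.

33 mg

At steady state, F × (Dose/τ) = Css × CL.
Dose = Css × CL × τ / F = 1.03 × 2.060 × 6.72 / 0.43 = 33.16 mg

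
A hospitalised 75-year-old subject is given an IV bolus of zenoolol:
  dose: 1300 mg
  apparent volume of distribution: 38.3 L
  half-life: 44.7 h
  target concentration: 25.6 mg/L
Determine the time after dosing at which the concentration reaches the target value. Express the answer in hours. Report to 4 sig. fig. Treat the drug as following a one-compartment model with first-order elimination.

C₀ = Dose / Vd = 1300 / 38.3 = 33.94 mg/L
k = ln2 / t½ = 0.693147 / 44.7 = 0.01551 h⁻¹
t = ln(C₀ / C) / k = ln(33.94 / 25.6) / 0.01551
  = ln(1.326) / 0.01551 = 0.2822 / 0.01551 = 18.19 h

18.19 h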